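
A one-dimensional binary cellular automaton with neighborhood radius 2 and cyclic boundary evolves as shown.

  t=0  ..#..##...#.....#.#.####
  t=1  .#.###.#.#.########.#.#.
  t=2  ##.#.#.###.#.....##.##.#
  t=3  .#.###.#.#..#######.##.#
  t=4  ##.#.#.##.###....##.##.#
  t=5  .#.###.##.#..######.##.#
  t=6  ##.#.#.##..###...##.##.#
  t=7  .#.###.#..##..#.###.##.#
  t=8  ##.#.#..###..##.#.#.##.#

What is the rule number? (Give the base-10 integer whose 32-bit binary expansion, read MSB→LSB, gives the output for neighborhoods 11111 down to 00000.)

  [31] ##### => .  t=1,i=13
  [30] ####. => #  t=0,i=22
  [29] ###.# => #  t=1,i=5
  [28] ###.. => .  t=0,i=23
  [27] ##.## => .  t=2,i=19
  [26] ##.#. => .  t=1,i=6
  [25] ##..# => .  t=0,i=0
  [24] ##... => #  t=0,i=7
  [23] #.### => #  t=0,i=20
  [22] #.##. => #  t=2,i=20
  [21] #.#.# => #  t=0,i=18
  [20] #.#.. => .  t=1,i=22
  [19] #..## => #  t=0,i=4
  [18] #..#. => #  t=0,i=1
  [17] #...# => .  t=0,i=8
  [16] #.... => #  t=0,i=12
  [15] .#### => .  t=0,i=21
  [14] .###. => .  t=1,i=4
  [13] .##.# => #  t=2,i=18
  [12] .##.. => .  t=0,i=6
  [11] .#.## => .  t=0,i=19
  [10] .#.#. => #  t=0,i=17
  [9] .#..# => #  t=0,i=3
  [8] .#... => #  t=0,i=11
  [7] ..### => #  t=3,i=12
  [6] ..##. => #  t=0,i=5
  [5] ..#.# => #  t=0,i=16
  [4] ..#.. => .  t=0,i=2
  [3] ...## => #  t=2,i=16
  [2] ...#. => #  t=0,i=9
  [1] ....# => #  t=0,i=14
  [0] ..... => #  t=0,i=13
  bits 01100001111011010010011111101111 = 1642932207

1642932207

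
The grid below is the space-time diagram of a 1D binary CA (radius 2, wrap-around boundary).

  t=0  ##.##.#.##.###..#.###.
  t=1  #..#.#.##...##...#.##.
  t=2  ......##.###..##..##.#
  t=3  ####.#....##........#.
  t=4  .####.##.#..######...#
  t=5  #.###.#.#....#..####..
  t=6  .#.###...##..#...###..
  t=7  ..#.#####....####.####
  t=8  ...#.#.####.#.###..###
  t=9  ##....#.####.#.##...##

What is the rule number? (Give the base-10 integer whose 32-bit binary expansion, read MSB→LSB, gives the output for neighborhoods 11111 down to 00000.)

1967376665

  #####|.  b31=0 t=4,i=14
  ####.|#  b30=1 t=3,i=2
  ###.#|#  b29=1 t=0,i=20
  ###..|#  b28=1 t=0,i=13
  ##.##|.  b27=0 t=0,i=2
  ##.#.|#  b26=1 t=0,i=5
  ##..#|.  b25=0 t=0,i=14
  ##...|#  b24=1 t=1,i=9
  #.###|.  b23=0 t=0,i=11
  #.##.|#  b22=1 t=0,i=0
  #.#.#|.  b21=0 t=0,i=6
  #.#..|.  b20=0 t=1,i=0
  #..##|.  b19=0 t=2,i=13
  #..#.|.  b18=0 t=0,i=15
  #...#|#  b17=1 t=1,i=10
  #....|#  b16=1 t=2,i=1
  .####|#  b15=1 t=3,i=1
  .###.|#  b14=1 t=0,i=12
  .##.#|.  b13=0 t=0,i=1
  .##..|.  b12=0 t=1,i=8
  .#.##|#  b11=1 t=0,i=7
  .#.#.|.  b10=0 t=1,i=4
  .#..#|.  b9=0 t=1,i=1
  .#...|#  b8=1 t=2,i=0
  ..###|.  b7=0 t=4,i=12
  ..##.|.  b6=0 t=1,i=12
  ..#.#|.  b5=0 t=0,i=16
  ..#..|#  b4=1 t=5,i=13
  ...##|#  b3=1 t=1,i=11
  ...#.|.  b2=0 t=1,i=16
  ....#|.  b1=0 t=2,i=4
  .....|#  b0=1 t=2,i=2
  bits 01110101010000111100100100011001 = 1967376665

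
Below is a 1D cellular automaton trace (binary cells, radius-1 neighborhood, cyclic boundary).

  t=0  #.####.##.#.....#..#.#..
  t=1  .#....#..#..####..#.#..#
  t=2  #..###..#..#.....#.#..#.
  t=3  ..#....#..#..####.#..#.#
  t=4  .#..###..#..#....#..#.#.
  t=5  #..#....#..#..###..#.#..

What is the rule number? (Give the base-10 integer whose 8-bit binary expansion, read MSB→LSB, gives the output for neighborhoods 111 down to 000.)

  [7] ### => .  t=0,i=3
  [6] ##. => .  t=0,i=5
  [5] #.# => #  t=0,i=1
  [4] #.. => .  t=0,i=11
  [3] .## => .  t=0,i=2
  [2] .#. => .  t=0,i=0
  [1] ..# => #  t=0,i=15
  [0] ... => #  t=0,i=12
  bits 00100011 = 35

35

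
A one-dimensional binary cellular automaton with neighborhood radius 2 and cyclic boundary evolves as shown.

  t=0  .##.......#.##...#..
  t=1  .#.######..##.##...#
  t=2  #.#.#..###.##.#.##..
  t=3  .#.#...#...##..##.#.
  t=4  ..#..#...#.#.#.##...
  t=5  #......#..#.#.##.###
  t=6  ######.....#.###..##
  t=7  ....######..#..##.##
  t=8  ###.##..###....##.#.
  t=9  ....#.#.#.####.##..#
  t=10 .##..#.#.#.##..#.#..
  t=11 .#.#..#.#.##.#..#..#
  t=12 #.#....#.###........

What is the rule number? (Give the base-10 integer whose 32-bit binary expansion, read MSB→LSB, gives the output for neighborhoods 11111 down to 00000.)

1396944067

  ##### -> .   bit 31 = 0  t=1,i=5
  ####. -> #   bit 30 = 1  t=1,i=7
  ###.# -> .   bit 29 = 0  t=2,i=9
  ###.. -> #   bit 28 = 1  t=1,i=8
  ##.## -> .   bit 27 = 0  t=1,i=13
  ##.#. -> .   bit 26 = 0  t=2,i=13
  ##..# -> #   bit 25 = 1  t=1,i=9
  ##... -> #   bit 24 = 1  t=0,i=3
  #.### -> .   bit 23 = 0  t=1,i=3
  #.##. -> #   bit 22 = 1  t=0,i=12
  #.#.# -> .   bit 21 = 0  t=1,i=1
  #.#.. -> .   bit 20 = 0  t=2,i=4
  #..## -> .   bit 19 = 0  t=1,i=10
  #..#. -> .   bit 18 = 0  t=2,i=19
  #...# -> #   bit 17 = 1  t=0,i=15
  #.... -> #   bit 16 = 1  t=0,i=4
  .#### -> #   bit 15 = 1  t=1,i=4
  .###. -> .   bit 14 = 0  t=2,i=8
  .##.# -> #   bit 13 = 1  t=1,i=12
  .##.. -> .   bit 12 = 0  t=0,i=2
  .#.## -> #   bit 11 = 1  t=0,i=11
  .#.#. -> #   bit 10 = 1  t=1,i=0
  .#..# -> .   bit 9 = 0  t=2,i=5
  .#... -> .   bit 8 = 0  t=0,i=18
  ..### -> #   bit 7 = 1  t=2,i=7
  ..##. -> #   bit 6 = 1  t=0,i=1
  ..#.# -> .   bit 5 = 0  t=0,i=10
  ..#.. -> .   bit 4 = 0  t=0,i=17
  ...## -> .   bit 3 = 0  t=0,i=0
  ...#. -> .   bit 2 = 0  t=0,i=9
  ....# -> #   bit 1 = 1  t=0,i=8
  ..... -> #   bit 0 = 1  t=0,i=5
  bits 01010011010000111010110011000011 = 1396944067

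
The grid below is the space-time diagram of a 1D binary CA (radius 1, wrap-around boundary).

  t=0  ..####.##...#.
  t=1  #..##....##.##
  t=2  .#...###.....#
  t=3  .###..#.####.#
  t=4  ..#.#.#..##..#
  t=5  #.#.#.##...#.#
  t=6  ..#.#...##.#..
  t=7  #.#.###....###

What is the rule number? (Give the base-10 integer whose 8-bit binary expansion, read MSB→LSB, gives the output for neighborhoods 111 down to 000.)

149

  [7] ### => #  t=0,i=3
  [6] ##. => .  t=0,i=5
  [5] #.# => .  t=0,i=6
  [4] #.. => #  t=0,i=9
  [3] .## => .  t=0,i=2
  [2] .#. => #  t=0,i=12
  [1] ..# => .  t=0,i=1
  [0] ... => #  t=0,i=0
  bits 10010101 = 149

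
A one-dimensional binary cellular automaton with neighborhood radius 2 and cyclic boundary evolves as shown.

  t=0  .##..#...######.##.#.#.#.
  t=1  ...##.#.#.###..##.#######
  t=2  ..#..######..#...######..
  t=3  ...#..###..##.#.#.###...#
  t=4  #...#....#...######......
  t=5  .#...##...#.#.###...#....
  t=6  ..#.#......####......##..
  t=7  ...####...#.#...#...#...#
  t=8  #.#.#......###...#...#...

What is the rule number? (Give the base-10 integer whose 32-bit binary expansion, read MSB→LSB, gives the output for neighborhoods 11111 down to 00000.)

  [31] ##### => #  t=0,i=11
  [30] ####. => .  t=0,i=13
  [29] ###.# => .  t=0,i=14
  [28] ###.. => .  t=1,i=12
  [27] ##.## => #  t=0,i=15
  [26] ##.#. => #  t=0,i=18
  [25] ##..# => #  t=0,i=3
  [24] ##... => .  t=1,i=0
  [23] #.### => #  t=1,i=10
  [22] #.##. => #  t=0,i=16
  [21] #.#.# => #  t=0,i=19
  [20] #.#.. => #  t=0,i=23
  [19] #..## => .  t=0,i=0
  [18] #..#. => #  t=0,i=4
  [17] #...# => .  t=0,i=7
  [16] #.... => #  t=2,i=24
  [15] .#### => #  t=0,i=10
  [14] .###. => .  t=1,i=11
  [13] .##.# => .  t=0,i=17
  [12] .##.. => .  t=0,i=2
  [11] .#.## => #  t=1,i=9
  [10] .#.#. => #  t=0,i=20
  [9] .#..# => #  t=0,i=24
  [8] .#... => #  t=0,i=6
  [7] ..### => .  t=0,i=9
  [6] ..##. => .  t=0,i=1
  [5] ..#.# => .  t=5,i=10
  [4] ..#.. => .  t=0,i=5
  [3] ...## => #  t=0,i=8
  [2] ...#. => .  t=2,i=1
  [1] ....# => .  t=2,i=0
  [0] ..... => .  t=4,i=21
  bits 10001110111101011000111100001000 = 2398457608

2398457608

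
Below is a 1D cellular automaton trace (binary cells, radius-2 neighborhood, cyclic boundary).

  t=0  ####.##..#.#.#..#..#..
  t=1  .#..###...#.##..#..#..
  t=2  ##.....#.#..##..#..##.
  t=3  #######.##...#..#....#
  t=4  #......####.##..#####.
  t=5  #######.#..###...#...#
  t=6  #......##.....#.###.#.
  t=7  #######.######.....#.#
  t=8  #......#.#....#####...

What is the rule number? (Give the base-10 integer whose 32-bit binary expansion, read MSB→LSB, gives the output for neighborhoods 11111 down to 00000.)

223450399

  nb #####: next=.  (t=3,i=1, bit31=0)
  nb ####.: next=.  (t=0,i=2, bit30=0)
  nb ###.#: next=.  (t=0,i=3, bit29=0)
  nb ###..: next=.  (t=1,i=6, bit28=0)
  nb ##.##: next=#  (t=0,i=4, bit27=1)
  nb ##.#.: next=#  (t=4,i=21, bit26=1)
  nb ##..#: next=.  (t=0,i=7, bit25=0)
  nb ##...: next=#  (t=1,i=7, bit24=1)
  nb #.###: next=.  (t=6,i=16, bit23=0)
  nb #.##.: next=#  (t=0,i=5, bit22=1)
  nb #.#.#: next=.  (t=0,i=11, bit21=0)
  nb #.#..: next=#  (t=0,i=13, bit20=1)
  nb #..##: next=.  (t=0,i=21, bit19=0)
  nb #..#.: next=.  (t=0,i=8, bit18=0)
  nb #...#: next=.  (t=1,i=8, bit17=0)
  nb #....: next=#  (t=2,i=3, bit16=1)
  nb .####: next=#  (t=0,i=1, bit15=1)
  nb .###.: next=.  (t=1,i=5, bit14=0)
  nb .##.#: next=.  (t=2,i=20, bit13=0)
  nb .##..: next=#  (t=0,i=6, bit12=1)
  nb .#.##: next=.  (t=1,i=11, bit11=0)
  nb .#.#.: next=#  (t=0,i=10, bit10=1)
  nb .#..#: next=.  (t=0,i=14, bit9=0)
  nb .#...: next=#  (t=1,i=20, bit8=1)
  nb ..###: next=.  (t=0,i=0, bit7=0)
  nb ..##.: next=.  (t=2,i=12, bit6=0)
  nb ..#.#: next=.  (t=0,i=9, bit5=0)
  nb ..#..: next=#  (t=0,i=16, bit4=1)
  nb ...##: next=#  (t=3,i=20, bit3=1)
  nb ...#.: next=#  (t=1,i=0, bit2=1)
  nb ....#: next=#  (t=2,i=5, bit1=1)
  nb .....: next=#  (t=2,i=4, bit0=1)
  bits 00001101010100011001010100011111 = 223450399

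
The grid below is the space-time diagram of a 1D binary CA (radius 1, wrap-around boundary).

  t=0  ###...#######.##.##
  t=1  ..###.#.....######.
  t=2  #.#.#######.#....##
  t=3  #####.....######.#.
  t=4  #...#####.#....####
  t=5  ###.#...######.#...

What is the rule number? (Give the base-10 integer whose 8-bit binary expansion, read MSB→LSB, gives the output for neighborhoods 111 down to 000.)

125

  ###|.  b7=0 t=0,i=0
  ##.|#  b6=1 t=0,i=2
  #.#|#  b5=1 t=0,i=13
  #..|#  b4=1 t=0,i=3
  .##|#  b3=1 t=0,i=6
  .#.|#  b2=1 t=1,i=6
  ..#|.  b1=0 t=0,i=5
  ...|#  b0=1 t=0,i=4
  bits 01111101 = 125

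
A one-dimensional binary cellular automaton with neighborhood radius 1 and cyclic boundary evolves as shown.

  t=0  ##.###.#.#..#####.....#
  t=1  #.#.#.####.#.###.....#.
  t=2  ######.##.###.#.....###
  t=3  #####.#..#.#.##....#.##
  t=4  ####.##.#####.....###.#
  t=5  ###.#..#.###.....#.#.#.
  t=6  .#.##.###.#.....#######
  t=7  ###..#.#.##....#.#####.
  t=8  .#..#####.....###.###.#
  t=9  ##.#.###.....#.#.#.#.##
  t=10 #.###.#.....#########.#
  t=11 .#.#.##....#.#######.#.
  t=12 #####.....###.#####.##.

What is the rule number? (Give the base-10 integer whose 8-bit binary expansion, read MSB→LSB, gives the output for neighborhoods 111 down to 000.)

166

  nb ###: next=#  (t=0,i=0, bit7=1)
  nb ##.: next=.  (t=0,i=1, bit6=0)
  nb #.#: next=#  (t=0,i=2, bit5=1)
  nb #..: next=.  (t=0,i=10, bit4=0)
  nb .##: next=.  (t=0,i=3, bit3=0)
  nb .#.: next=#  (t=0,i=7, bit2=1)
  nb ..#: next=#  (t=0,i=11, bit1=1)
  nb ...: next=.  (t=0,i=18, bit0=0)
  bits 10100110 = 166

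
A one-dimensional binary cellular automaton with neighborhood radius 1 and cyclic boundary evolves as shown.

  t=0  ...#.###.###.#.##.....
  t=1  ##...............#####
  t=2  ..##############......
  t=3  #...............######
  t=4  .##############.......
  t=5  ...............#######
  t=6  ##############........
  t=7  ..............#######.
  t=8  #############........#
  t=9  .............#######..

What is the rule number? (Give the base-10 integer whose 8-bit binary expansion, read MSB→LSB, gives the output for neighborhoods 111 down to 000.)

17

  nb ###: next=.  (t=0,i=6, bit7=0)
  nb ##.: next=.  (t=0,i=7, bit6=0)
  nb #.#: next=.  (t=0,i=4, bit5=0)
  nb #..: next=#  (t=0,i=17, bit4=1)
  nb .##: next=.  (t=0,i=5, bit3=0)
  nb .#.: next=.  (t=0,i=3, bit2=0)
  nb ..#: next=.  (t=0,i=2, bit1=0)
  nb ...: next=#  (t=0,i=0, bit0=1)
  bits 00010001 = 17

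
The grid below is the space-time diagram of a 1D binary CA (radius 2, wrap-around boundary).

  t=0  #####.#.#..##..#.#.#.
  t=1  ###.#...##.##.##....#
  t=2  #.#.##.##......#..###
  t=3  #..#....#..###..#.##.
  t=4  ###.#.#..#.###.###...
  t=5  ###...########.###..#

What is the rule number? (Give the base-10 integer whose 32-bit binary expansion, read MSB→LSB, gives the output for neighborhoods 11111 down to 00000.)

2962545643

  ##### -> #   bit 31 = 1  t=0,i=2
  ####. -> .   bit 30 = 0  t=0,i=3
  ###.# -> #   bit 29 = 1  t=0,i=4
  ###.. -> #   bit 28 = 1  t=3,i=13
  ##.## -> .   bit 27 = 0  t=1,i=10
  ##.#. -> .   bit 26 = 0  t=0,i=5
  ##..# -> .   bit 25 = 0  t=0,i=13
  ##... -> .   bit 24 = 0  t=1,i=16
  #.### -> #   bit 23 = 1  t=0,i=0
  #.##. -> .   bit 22 = 0  t=1,i=11
  #.#.# -> .   bit 21 = 0  t=0,i=6
  #.#.. -> #   bit 20 = 1  t=0,i=8
  #..## -> .   bit 19 = 0  t=0,i=10
  #..#. -> #   bit 18 = 1  t=0,i=14
  #...# -> .   bit 17 = 0  t=1,i=6
  #.... -> .   bit 16 = 0  t=1,i=17
  .#### -> #   bit 15 = 1  t=0,i=1
  .###. -> #   bit 14 = 1  t=3,i=12
  .##.# -> .   bit 13 = 0  t=1,i=9
  .##.. -> #   bit 12 = 1  t=0,i=12
  .#.## -> #   bit 11 = 1  t=0,i=20
  .#.#. -> .   bit 10 = 0  t=0,i=7
  .#..# -> #   bit 9 = 1  t=0,i=9
  .#... -> #   bit 8 = 1  t=1,i=5
  ..### -> #   bit 7 = 1  t=1,i=20
  ..##. -> #   bit 6 = 1  t=0,i=11
  ..#.# -> #   bit 5 = 1  t=0,i=15
  ..#.. -> .   bit 4 = 0  t=2,i=15
  ...## -> #   bit 3 = 1  t=1,i=7
  ...#. -> .   bit 2 = 0  t=2,i=14
  ....# -> #   bit 1 = 1  t=1,i=18
  ..... -> #   bit 0 = 1  t=2,i=11
  bits 10110000100101001101101111101011 = 2962545643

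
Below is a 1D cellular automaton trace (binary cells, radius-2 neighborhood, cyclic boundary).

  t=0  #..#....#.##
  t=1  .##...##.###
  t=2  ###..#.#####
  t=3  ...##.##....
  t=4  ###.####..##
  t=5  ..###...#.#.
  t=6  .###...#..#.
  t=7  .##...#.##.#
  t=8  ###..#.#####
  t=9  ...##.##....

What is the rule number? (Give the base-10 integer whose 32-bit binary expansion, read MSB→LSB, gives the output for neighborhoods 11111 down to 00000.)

787774095

  #####|.  b31=0 t=2,i=0
  ####.|.  b30=0 t=2,i=1
  ###.#|#  b29=1 t=1,i=11
  ###..|.  b28=0 t=0,i=0
  ##.##|#  b27=1 t=1,i=0
  ##.#.|#  b26=1 t=7,i=10
  ##..#|#  b25=1 t=0,i=1
  ##...|.  b24=0 t=1,i=3
  #.###|#  b23=1 t=0,i=10
  #.##.|#  b22=1 t=1,i=1
  #.#.#|#  b21=1 t=7,i=11
  #.#..|#  b20=1 t=5,i=10
  #..##|.  b19=0 t=4,i=9
  #..#.|#  b18=1 t=0,i=2
  #...#|.  b17=0 t=1,i=4
  #....|.  b16=0 t=0,i=5
  .####|.  b15=0 t=2,i=8
  .###.|#  b14=1 t=0,i=11
  .##.#|#  b13=1 t=1,i=7
  .##..|#  b12=1 t=1,i=2
  .#.##|#  b11=1 t=0,i=9
  .#.#.|.  b10=0 t=5,i=9
  .#..#|#  b9=1 t=6,i=8
  .#...|.  b8=0 t=0,i=4
  ..###|#  b7=1 t=4,i=10
  ..##.|.  b6=0 t=1,i=6
  ..#.#|.  b5=0 t=0,i=8
  ..#..|.  b4=0 t=0,i=3
  ...##|#  b3=1 t=1,i=5
  ...#.|#  b2=1 t=0,i=7
  ....#|#  b1=1 t=0,i=6
  .....|#  b0=1 t=3,i=0
  bits 00101110111101000111101010001111 = 787774095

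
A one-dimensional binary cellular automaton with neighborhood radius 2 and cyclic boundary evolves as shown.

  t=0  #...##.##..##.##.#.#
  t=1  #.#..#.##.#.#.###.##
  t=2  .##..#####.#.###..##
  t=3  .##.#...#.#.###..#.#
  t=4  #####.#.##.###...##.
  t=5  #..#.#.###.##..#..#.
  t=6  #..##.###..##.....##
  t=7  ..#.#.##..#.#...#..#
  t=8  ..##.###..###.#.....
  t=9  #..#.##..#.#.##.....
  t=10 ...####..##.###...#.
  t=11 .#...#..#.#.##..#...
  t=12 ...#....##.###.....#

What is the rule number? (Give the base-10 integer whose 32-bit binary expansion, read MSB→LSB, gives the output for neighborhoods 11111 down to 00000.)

  [31] ##### => .  t=2,i=7
  [30] ####. => #  t=2,i=8
  [29] ###.# => .  t=1,i=0
  [28] ###.. => .  t=2,i=15
  [27] ##.## => .  t=0,i=6
  [26] ##.#. => #  t=0,i=16
  [25] ##..# => .  t=0,i=9
  [24] ##... => .  t=0,i=1
  [23] #.### => #  t=1,i=14
  [22] #.##. => #  t=0,i=7
  [21] #.#.# => .  t=0,i=17
  [20] #.#.. => #  t=1,i=2
  [19] #..## => #  t=0,i=10
  [18] #..#. => .  t=1,i=4
  [17] #...# => #  t=0,i=2
  [16] #.... => .  t=6,i=14
  [15] .#### => .  t=2,i=6
  [14] .###. => #  t=1,i=15
  [13] .##.# => #  t=0,i=5
  [12] .##.. => #  t=0,i=0
  [11] .#.## => #  t=0,i=18
  [10] .#.#. => #  t=1,i=11
  [9] .#..# => .  t=1,i=3
  [8] .#... => .  t=3,i=5
  [7] ..### => .  t=2,i=5
  [6] ..##. => .  t=0,i=4
  [5] ..#.# => #  t=1,i=5
  [4] ..#.. => .  t=5,i=15
  [3] ...## => .  t=0,i=3
  [2] ...#. => .  t=3,i=7
  [1] ....# => #  t=6,i=16
  [0] ..... => .  t=6,i=15
  bits 01000100110110100111110000100010 = 1155169314

1155169314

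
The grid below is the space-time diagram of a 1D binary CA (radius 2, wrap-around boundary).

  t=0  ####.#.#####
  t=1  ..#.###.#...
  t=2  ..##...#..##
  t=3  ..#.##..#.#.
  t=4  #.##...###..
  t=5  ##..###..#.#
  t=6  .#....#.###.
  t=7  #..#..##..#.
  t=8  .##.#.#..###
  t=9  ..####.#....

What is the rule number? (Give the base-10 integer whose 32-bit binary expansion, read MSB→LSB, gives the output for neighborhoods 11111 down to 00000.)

1428663913

  nb #####: next=.  (t=0,i=0, bit31=0)
  nb ####.: next=#  (t=0,i=2, bit30=1)
  nb ###.#: next=.  (t=0,i=3, bit29=0)
  nb ###..: next=#  (t=4,i=9, bit28=1)
  nb ##.##: next=.  (t=8,i=0, bit27=0)
  nb ##.#.: next=#  (t=0,i=4, bit26=1)
  nb ##..#: next=.  (t=2,i=0, bit25=0)
  nb ##...: next=#  (t=2,i=4, bit24=1)
  nb #.###: next=.  (t=0,i=7, bit23=0)
  nb #.##.: next=.  (t=3,i=4, bit22=0)
  nb #.#.#: next=#  (t=0,i=5, bit21=1)
  nb #.#..: next=.  (t=1,i=8, bit20=0)
  nb #..##: next=.  (t=2,i=1, bit19=0)
  nb #..#.: next=#  (t=3,i=7, bit18=1)
  nb #...#: next=#  (t=2,i=5, bit17=1)
  nb #....: next=#  (t=1,i=10, bit16=1)
  nb .####: next=#  (t=0,i=8, bit15=1)
  nb .###.: next=.  (t=1,i=5, bit14=0)
  nb .##.#: next=#  (t=8,i=2, bit13=1)
  nb .##..: next=.  (t=2,i=3, bit12=0)
  nb .#.##: next=#  (t=0,i=6, bit11=1)
  nb .#.#.: next=#  (t=3,i=9, bit10=1)
  nb .#..#: next=#  (t=2,i=8, bit9=1)
  nb .#...: next=.  (t=1,i=9, bit8=0)
  nb ..###: next=.  (t=4,i=7, bit7=0)
  nb ..##.: next=#  (t=2,i=2, bit6=1)
  nb ..#.#: next=#  (t=1,i=2, bit5=1)
  nb ..#..: next=.  (t=2,i=7, bit4=0)
  nb ...##: next=#  (t=4,i=6, bit3=1)
  nb ...#.: next=.  (t=1,i=1, bit2=0)
  nb ....#: next=.  (t=1,i=0, bit1=0)
  nb .....: next=#  (t=1,i=11, bit0=1)
  bits 01010101001001111010111001101001 = 1428663913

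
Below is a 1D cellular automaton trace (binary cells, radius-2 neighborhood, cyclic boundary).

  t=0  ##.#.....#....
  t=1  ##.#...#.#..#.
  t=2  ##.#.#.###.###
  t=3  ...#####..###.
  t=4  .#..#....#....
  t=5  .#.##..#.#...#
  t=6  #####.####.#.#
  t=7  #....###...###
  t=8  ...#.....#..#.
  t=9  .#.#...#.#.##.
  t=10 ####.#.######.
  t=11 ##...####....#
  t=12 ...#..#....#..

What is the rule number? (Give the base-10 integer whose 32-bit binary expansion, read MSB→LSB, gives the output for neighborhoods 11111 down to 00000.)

  nb #####: next=.  (t=2,i=13, bit31=0)
  nb ####.: next=.  (t=2,i=0, bit30=0)
  nb ###.#: next=.  (t=2,i=1, bit29=0)
  nb ###..: next=.  (t=3,i=7, bit28=0)
  nb ##.##: next=#  (t=2,i=10, bit27=1)
  nb ##.#.: next=.  (t=0,i=2, bit26=0)
  nb ##..#: next=.  (t=3,i=8, bit25=0)
  nb ##...: next=.  (t=3,i=13, bit24=0)
  nb #.###: next=#  (t=2,i=7, bit23=1)
  nb #.##.: next=#  (t=1,i=0, bit22=1)
  nb #.#.#: next=#  (t=2,i=3, bit21=1)
  nb #.#..: next=#  (t=0,i=3, bit20=1)
  nb #..##: next=#  (t=3,i=9, bit19=1)
  nb #..#.: next=#  (t=1,i=11, bit18=1)
  nb #...#: next=#  (t=1,i=5, bit17=1)
  nb #....: next=.  (t=0,i=5, bit16=0)
  nb .####: next=#  (t=2,i=12, bit15=1)
  nb .###.: next=.  (t=2,i=8, bit14=0)
  nb .##.#: next=#  (t=0,i=1, bit13=1)
  nb .##..: next=#  (t=5,i=4, bit12=1)
  nb .#.##: next=#  (t=1,i=13, bit11=1)
  nb .#.#.: next=#  (t=1,i=8, bit10=1)
  nb .#..#: next=.  (t=1,i=10, bit9=0)
  nb .#...: next=.  (t=0,i=4, bit8=0)
  nb ..###: next=.  (t=3,i=3, bit7=0)
  nb ..##.: next=#  (t=0,i=0, bit6=1)
  nb ..#.#: next=#  (t=1,i=7, bit5=1)
  nb ..#..: next=#  (t=0,i=9, bit4=1)
  nb ...##: next=.  (t=0,i=13, bit3=0)
  nb ...#.: next=.  (t=0,i=8, bit2=0)
  nb ....#: next=#  (t=0,i=7, bit1=1)
  nb .....: next=.  (t=0,i=6, bit0=0)
  bits 00001000111111101011110001110010 = 150912114

150912114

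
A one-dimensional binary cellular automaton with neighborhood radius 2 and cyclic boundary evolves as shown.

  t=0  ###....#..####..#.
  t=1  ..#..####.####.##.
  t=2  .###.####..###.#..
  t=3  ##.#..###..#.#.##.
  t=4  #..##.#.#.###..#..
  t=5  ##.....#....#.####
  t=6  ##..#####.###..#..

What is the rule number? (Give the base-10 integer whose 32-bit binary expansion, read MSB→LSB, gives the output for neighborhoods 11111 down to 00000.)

  ##### -> .   bit 31 = 0  t=5,i=16
  ####. -> #   bit 30 = 1  t=0,i=12
  ###.# -> #   bit 29 = 1  t=1,i=8
  ###.. -> #   bit 28 = 1  t=0,i=2
  ##.## -> .   bit 27 = 0  t=1,i=9
  ##.#. -> .   bit 26 = 0  t=2,i=14
  ##..# -> .   bit 25 = 0  t=0,i=14
  ##... -> .   bit 24 = 0  t=0,i=3
  #.### -> .   bit 23 = 0  t=0,i=0
  #.##. -> #   bit 22 = 1  t=1,i=15
  #.#.# -> .   bit 21 = 0  t=3,i=13
  #.#.. -> #   bit 20 = 1  t=2,i=15
  #..## -> .   bit 19 = 0  t=0,i=9
  #..#. -> #   bit 18 = 1  t=0,i=15
  #...# -> .   bit 17 = 0  t=1,i=0
  #.... -> .   bit 16 = 0  t=0,i=4
  .#### -> #   bit 15 = 1  t=0,i=11
  .###. -> .   bit 14 = 0  t=0,i=1
  .##.# -> .   bit 13 = 0  t=3,i=1
  .##.. -> .   bit 12 = 0  t=1,i=16
  .#.## -> .   bit 11 = 0  t=0,i=17
  .#.#. -> #   bit 10 = 1  t=3,i=12
  .#..# -> #   bit 9 = 1  t=0,i=8
  .#... -> #   bit 8 = 1  t=2,i=16
  ..### -> #   bit 7 = 1  t=0,i=10
  ..##. -> .   bit 6 = 0  t=4,i=3
  ..#.# -> #   bit 5 = 1  t=0,i=16
  ..#.. -> #   bit 4 = 1  t=0,i=7
  ...## -> #   bit 3 = 1  t=2,i=0
  ...#. -> #   bit 2 = 1  t=0,i=6
  ....# -> #   bit 1 = 1  t=0,i=5
  ..... -> #   bit 0 = 1  t=5,i=4
  bits 01110000010101001000011110111111 = 1884587967

1884587967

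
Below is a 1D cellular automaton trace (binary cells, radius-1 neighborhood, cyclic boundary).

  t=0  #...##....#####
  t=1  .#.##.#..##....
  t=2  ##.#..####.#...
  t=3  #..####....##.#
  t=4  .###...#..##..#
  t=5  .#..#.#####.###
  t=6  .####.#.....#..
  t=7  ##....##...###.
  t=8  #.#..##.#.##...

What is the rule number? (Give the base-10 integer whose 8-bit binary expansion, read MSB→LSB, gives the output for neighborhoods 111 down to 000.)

30

  nb ###: next=.  (t=0,i=11, bit7=0)
  nb ##.: next=.  (t=0,i=0, bit6=0)
  nb #.#: next=.  (t=1,i=2, bit5=0)
  nb #..: next=#  (t=0,i=1, bit4=1)
  nb .##: next=#  (t=0,i=4, bit3=1)
  nb .#.: next=#  (t=1,i=1, bit2=1)
  nb ..#: next=#  (t=0,i=3, bit1=1)
  nb ...: next=.  (t=0,i=2, bit0=0)
  bits 00011110 = 30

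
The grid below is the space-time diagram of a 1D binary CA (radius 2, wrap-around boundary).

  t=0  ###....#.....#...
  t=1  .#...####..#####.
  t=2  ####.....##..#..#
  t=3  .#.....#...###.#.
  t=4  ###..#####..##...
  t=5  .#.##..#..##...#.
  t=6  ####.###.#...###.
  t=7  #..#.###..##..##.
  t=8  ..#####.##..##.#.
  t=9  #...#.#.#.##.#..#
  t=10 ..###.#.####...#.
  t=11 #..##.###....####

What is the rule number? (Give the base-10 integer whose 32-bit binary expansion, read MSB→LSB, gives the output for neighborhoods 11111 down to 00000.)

  [31] ##### => #  t=1,i=13
  [30] ####. => .  t=1,i=7
  [29] ###.# => #  t=3,i=13
  [28] ###.. => .  t=0,i=2
  [27] ##.## => .  t=6,i=4
  [26] ##.#. => .  t=3,i=14
  [25] ##..# => #  t=1,i=9
  [24] ##... => .  t=0,i=3
  [23] #.### => #  t=6,i=0
  [22] #.##. => #  t=5,i=3
  [21] #.#.# => #  t=9,i=6
  [20] #.#.. => .  t=3,i=15
  [19] #..## => #  t=1,i=10
  [18] #..#. => #  t=1,i=0
  [17] #...# => #  t=0,i=15
  [16] #.... => .  t=0,i=4
  [15] .#### => .  t=1,i=6
  [14] .###. => #  t=0,i=1
  [13] .##.# => #  t=7,i=15
  [12] .##.. => .  t=2,i=10
  [11] .#.## => #  t=5,i=2
  [10] .#.#. => .  t=9,i=5
  [9] .#..# => .  t=2,i=14
  [8] .#... => #  t=0,i=8
  [7] ..### => .  t=0,i=0
  [6] ..##. => .  t=2,i=9
  [5] ..#.# => #  t=5,i=1
  [4] ..#.. => #  t=0,i=7
  [3] ...## => .  t=0,i=16
  [2] ...#. => #  t=0,i=6
  [1] ....# => #  t=0,i=5
  [0] ..... => .  t=0,i=10
  bits 10100010111011100110100100110110 = 2733533494

2733533494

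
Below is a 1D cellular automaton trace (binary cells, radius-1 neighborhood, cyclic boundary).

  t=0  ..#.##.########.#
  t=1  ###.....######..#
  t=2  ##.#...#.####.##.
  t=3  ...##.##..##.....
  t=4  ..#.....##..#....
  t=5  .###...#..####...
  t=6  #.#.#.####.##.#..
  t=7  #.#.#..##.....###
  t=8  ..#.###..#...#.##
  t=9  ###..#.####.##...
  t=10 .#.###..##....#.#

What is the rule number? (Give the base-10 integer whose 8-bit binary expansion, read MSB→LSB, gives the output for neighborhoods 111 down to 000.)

  ### -> #   bit 7 = 1  t=0,i=8
  ##. -> .   bit 6 = 0  t=0,i=5
  #.# -> .   bit 5 = 0  t=0,i=3
  #.. -> #   bit 4 = 1  t=0,i=0
  .## -> .   bit 3 = 0  t=0,i=4
  .#. -> #   bit 2 = 1  t=0,i=2
  ..# -> #   bit 1 = 1  t=0,i=1
  ... -> .   bit 0 = 0  t=1,i=4
  bits 10010110 = 150

150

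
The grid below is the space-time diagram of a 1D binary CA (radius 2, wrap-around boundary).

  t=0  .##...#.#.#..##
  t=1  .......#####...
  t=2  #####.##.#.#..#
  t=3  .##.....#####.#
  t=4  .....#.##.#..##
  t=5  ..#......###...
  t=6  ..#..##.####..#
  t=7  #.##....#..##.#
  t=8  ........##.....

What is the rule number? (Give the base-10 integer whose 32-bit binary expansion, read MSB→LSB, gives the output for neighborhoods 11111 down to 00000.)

2528134809

  ##### -> #   bit 31 = 1  t=1,i=9
  ####. -> .   bit 30 = 0  t=1,i=10
  ###.# -> .   bit 29 = 0  t=2,i=4
  ###.. -> #   bit 28 = 1  t=1,i=11
  ##.## -> .   bit 27 = 0  t=0,i=0
  ##.#. -> #   bit 26 = 1  t=2,i=8
  ##..# -> #   bit 25 = 1  t=6,i=12
  ##... -> .   bit 24 = 0  t=0,i=3
  #.### -> #   bit 23 = 1  t=6,i=8
  #.##. -> .   bit 22 = 0  t=0,i=1
  #.#.# -> #   bit 21 = 1  t=0,i=8
  #.#.. -> #   bit 20 = 1  t=0,i=10
  #..## -> .   bit 19 = 0  t=0,i=12
  #..#. -> .   bit 18 = 0  t=6,i=1
  #...# -> .   bit 17 = 0  t=0,i=4
  #.... -> .   bit 16 = 0  t=1,i=13
  .#### -> .   bit 15 = 0  t=1,i=8
  .###. -> #   bit 14 = 1  t=5,i=10
  .##.# -> .   bit 13 = 0  t=0,i=14
  .##.. -> .   bit 12 = 0  t=0,i=2
  .#.## -> .   bit 11 = 0  t=3,i=0
  .#.#. -> #   bit 10 = 1  t=0,i=7
  .#..# -> #   bit 9 = 1  t=0,i=11
  .#... -> .   bit 8 = 0  t=5,i=3
  ..### -> #   bit 7 = 1  t=1,i=7
  ..##. -> .   bit 6 = 0  t=0,i=13
  ..#.# -> .   bit 5 = 0  t=0,i=6
  ..#.. -> #   bit 4 = 1  t=5,i=2
  ...## -> #   bit 3 = 1  t=1,i=6
  ...#. -> .   bit 2 = 0  t=0,i=5
  ....# -> .   bit 1 = 0  t=1,i=5
  ..... -> #   bit 0 = 1  t=1,i=0
  bits 10010110101100000100011010011001 = 2528134809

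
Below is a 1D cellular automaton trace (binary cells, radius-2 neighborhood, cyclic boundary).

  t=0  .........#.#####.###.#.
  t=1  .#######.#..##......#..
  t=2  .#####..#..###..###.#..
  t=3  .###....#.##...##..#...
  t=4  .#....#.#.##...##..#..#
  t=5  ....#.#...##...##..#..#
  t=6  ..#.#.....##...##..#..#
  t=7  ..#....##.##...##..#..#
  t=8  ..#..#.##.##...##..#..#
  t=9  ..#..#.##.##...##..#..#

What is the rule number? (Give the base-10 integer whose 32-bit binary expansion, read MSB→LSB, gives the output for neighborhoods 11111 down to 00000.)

2219356403

  nb #####: next=#  (t=0,i=13, bit31=1)
  nb ####.: next=.  (t=0,i=14, bit30=0)
  nb ###.#: next=.  (t=0,i=15, bit29=0)
  nb ###..: next=.  (t=2,i=5, bit28=0)
  nb ##.##: next=.  (t=0,i=16, bit27=0)
  nb ##.#.: next=#  (t=0,i=20, bit26=1)
  nb ##..#: next=.  (t=2,i=6, bit25=0)
  nb ##...: next=.  (t=1,i=14, bit24=0)
  nb #.###: next=.  (t=0,i=11, bit23=0)
  nb #.##.: next=#  (t=3,i=10, bit22=1)
  nb #.#.#: next=.  (t=4,i=8, bit21=0)
  nb #.#..: next=.  (t=0,i=21, bit20=0)
  nb #..##: next=#  (t=1,i=11, bit19=1)
  nb #..#.: next=.  (t=2,i=7, bit18=0)
  nb #...#: next=.  (t=1,i=22, bit17=0)
  nb #....: next=.  (t=0,i=0, bit16=0)
  nb .####: next=#  (t=0,i=12, bit15=1)
  nb .###.: next=.  (t=0,i=18, bit14=0)
  nb .##.#: next=#  (t=7,i=8, bit13=1)
  nb .##..: next=#  (t=1,i=13, bit12=1)
  nb .#.##: next=.  (t=0,i=10, bit11=0)
  nb .#.#.: next=.  (t=4,i=0, bit10=0)
  nb .#..#: next=.  (t=1,i=10, bit9=0)
  nb .#...: next=.  (t=0,i=22, bit8=0)
  nb ..###: next=#  (t=1,i=1, bit7=1)
  nb ..##.: next=#  (t=1,i=12, bit6=1)
  nb ..#.#: next=#  (t=0,i=9, bit5=1)
  nb ..#..: next=#  (t=1,i=20, bit4=1)
  nb ...##: next=.  (t=1,i=0, bit3=0)
  nb ...#.: next=.  (t=0,i=8, bit2=0)
  nb ....#: next=#  (t=0,i=7, bit1=1)
  nb .....: next=#  (t=0,i=1, bit0=1)
  bits 10000100010010001011000011110011 = 2219356403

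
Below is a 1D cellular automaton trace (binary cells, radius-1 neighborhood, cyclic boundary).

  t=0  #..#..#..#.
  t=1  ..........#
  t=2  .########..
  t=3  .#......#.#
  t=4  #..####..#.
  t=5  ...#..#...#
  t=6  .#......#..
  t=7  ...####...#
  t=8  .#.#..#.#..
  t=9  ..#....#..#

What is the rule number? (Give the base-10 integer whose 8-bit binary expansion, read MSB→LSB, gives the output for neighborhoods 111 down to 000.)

  nb ###: next=.  (t=2,i=2, bit7=0)
  nb ##.: next=#  (t=2,i=8, bit6=1)
  nb #.#: next=#  (t=0,i=10, bit5=1)
  nb #..: next=.  (t=0,i=1, bit4=0)
  nb .##: next=#  (t=2,i=1, bit3=1)
  nb .#.: next=.  (t=0,i=0, bit2=0)
  nb ..#: next=.  (t=0,i=2, bit1=0)
  nb ...: next=#  (t=1,i=1, bit0=1)
  bits 01101001 = 105

105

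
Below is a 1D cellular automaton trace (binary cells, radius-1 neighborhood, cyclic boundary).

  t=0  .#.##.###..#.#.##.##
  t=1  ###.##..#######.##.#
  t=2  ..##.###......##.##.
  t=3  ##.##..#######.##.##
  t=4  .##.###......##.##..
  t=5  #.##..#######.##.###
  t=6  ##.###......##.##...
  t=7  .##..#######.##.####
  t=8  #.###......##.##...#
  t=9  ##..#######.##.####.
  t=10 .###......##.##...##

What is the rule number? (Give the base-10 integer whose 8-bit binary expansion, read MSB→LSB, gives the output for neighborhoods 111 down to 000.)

  ### -> .   bit 7 = 0  t=0,i=7
  ##. -> #   bit 6 = 1  t=0,i=4
  #.# -> #   bit 5 = 1  t=0,i=0
  #.. -> #   bit 4 = 1  t=0,i=9
  .## -> .   bit 3 = 0  t=0,i=3
  .#. -> #   bit 2 = 1  t=0,i=1
  ..# -> #   bit 1 = 1  t=0,i=10
  ... -> #   bit 0 = 1  t=2,i=0
  bits 01110111 = 119

119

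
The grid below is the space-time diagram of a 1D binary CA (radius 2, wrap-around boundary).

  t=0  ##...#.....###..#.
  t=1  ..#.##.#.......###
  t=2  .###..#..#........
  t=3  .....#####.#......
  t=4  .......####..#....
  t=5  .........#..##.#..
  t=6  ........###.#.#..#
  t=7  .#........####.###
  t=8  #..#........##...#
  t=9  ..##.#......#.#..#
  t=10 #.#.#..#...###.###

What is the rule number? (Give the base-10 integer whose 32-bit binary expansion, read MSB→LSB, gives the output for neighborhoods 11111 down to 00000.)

3844410996

  nb #####: next=#  (t=3,i=7, bit31=1)
  nb ####.: next=#  (t=3,i=8, bit30=1)
  nb ###.#: next=#  (t=3,i=9, bit29=1)
  nb ###..: next=.  (t=0,i=13, bit28=0)
  nb ##.##: next=.  (t=7,i=14, bit27=0)
  nb ##.#.: next=#  (t=1,i=6, bit26=1)
  nb ##..#: next=.  (t=0,i=14, bit25=0)
  nb ##...: next=#  (t=0,i=2, bit24=1)
  nb #.###: next=.  (t=7,i=15, bit23=0)
  nb #.##.: next=.  (t=0,i=0, bit22=0)
  nb #.#.#: next=#  (t=6,i=12, bit21=1)
  nb #.#..: next=.  (t=1,i=7, bit20=0)
  nb #..##: next=.  (t=5,i=11, bit19=0)
  nb #..#.: next=#  (t=0,i=15, bit18=1)
  nb #...#: next=.  (t=0,i=3, bit17=0)
  nb #....: next=#  (t=0,i=7, bit16=1)
  nb .####: next=.  (t=3,i=6, bit15=0)
  nb .###.: next=.  (t=0,i=12, bit14=0)
  nb .##.#: next=.  (t=1,i=5, bit13=0)
  nb .##..: next=.  (t=0,i=1, bit12=0)
  nb .#.##: next=#  (t=0,i=17, bit11=1)
  nb .#.#.: next=#  (t=6,i=13, bit10=1)
  nb .#..#: next=#  (t=2,i=7, bit9=1)
  nb .#...: next=.  (t=0,i=6, bit8=0)
  nb ..###: next=.  (t=0,i=11, bit7=0)
  nb ..##.: next=#  (t=5,i=12, bit6=1)
  nb ..#.#: next=#  (t=0,i=16, bit5=1)
  nb ..#..: next=#  (t=0,i=5, bit4=1)
  nb ...##: next=.  (t=0,i=10, bit3=0)
  nb ...#.: next=#  (t=0,i=4, bit2=1)
  nb ....#: next=.  (t=0,i=9, bit1=0)
  nb .....: next=.  (t=0,i=8, bit0=0)
  bits 11100101001001010000111001110100 = 3844410996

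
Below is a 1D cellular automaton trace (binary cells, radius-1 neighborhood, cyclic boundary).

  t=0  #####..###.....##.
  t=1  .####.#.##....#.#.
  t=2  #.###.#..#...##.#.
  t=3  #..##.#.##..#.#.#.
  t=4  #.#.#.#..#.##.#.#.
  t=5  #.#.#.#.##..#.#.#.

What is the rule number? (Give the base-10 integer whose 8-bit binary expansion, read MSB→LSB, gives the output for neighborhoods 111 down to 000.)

  nb ###: next=#  (t=0,i=1, bit7=1)
  nb ##.: next=#  (t=0,i=4, bit6=1)
  nb #.#: next=.  (t=0,i=17, bit5=0)
  nb #..: next=.  (t=0,i=5, bit4=0)
  nb .##: next=.  (t=0,i=0, bit3=0)
  nb .#.: next=#  (t=1,i=6, bit2=1)
  nb ..#: next=#  (t=0,i=6, bit1=1)
  nb ...: next=.  (t=0,i=11, bit0=0)
  bits 11000110 = 198

198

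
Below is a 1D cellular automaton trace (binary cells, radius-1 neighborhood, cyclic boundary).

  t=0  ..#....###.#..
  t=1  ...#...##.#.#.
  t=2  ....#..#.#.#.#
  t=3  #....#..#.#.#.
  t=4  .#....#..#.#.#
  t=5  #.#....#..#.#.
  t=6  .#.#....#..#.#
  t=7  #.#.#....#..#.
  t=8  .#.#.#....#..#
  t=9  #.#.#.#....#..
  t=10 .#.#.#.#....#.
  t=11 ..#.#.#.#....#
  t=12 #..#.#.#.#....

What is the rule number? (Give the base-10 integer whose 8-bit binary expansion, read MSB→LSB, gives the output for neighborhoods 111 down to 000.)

  ###|#  b7=1 t=0,i=8
  ##.|.  b6=0 t=0,i=9
  #.#|#  b5=1 t=0,i=10
  #..|#  b4=1 t=0,i=3
  .##|#  b3=1 t=0,i=7
  .#.|.  b2=0 t=0,i=2
  ..#|.  b1=0 t=0,i=1
  ...|.  b0=0 t=0,i=0
  bits 10111000 = 184

184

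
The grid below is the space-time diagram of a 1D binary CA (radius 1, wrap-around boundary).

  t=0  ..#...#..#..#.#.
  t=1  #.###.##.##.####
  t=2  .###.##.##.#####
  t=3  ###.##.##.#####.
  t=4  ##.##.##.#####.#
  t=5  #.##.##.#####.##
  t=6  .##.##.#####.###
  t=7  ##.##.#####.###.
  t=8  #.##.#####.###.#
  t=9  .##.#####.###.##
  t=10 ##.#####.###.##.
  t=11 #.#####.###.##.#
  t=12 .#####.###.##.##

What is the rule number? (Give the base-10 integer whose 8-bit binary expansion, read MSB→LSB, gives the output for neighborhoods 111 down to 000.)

189

  ### -> #   bit 7 = 1  t=1,i=3
  ##. -> .   bit 6 = 0  t=1,i=0
  #.# -> #   bit 5 = 1  t=0,i=13
  #.. -> #   bit 4 = 1  t=0,i=3
  .## -> #   bit 3 = 1  t=1,i=2
  .#. -> #   bit 2 = 1  t=0,i=2
  ..# -> .   bit 1 = 0  t=0,i=1
  ... -> #   bit 0 = 1  t=0,i=0
  bits 10111101 = 189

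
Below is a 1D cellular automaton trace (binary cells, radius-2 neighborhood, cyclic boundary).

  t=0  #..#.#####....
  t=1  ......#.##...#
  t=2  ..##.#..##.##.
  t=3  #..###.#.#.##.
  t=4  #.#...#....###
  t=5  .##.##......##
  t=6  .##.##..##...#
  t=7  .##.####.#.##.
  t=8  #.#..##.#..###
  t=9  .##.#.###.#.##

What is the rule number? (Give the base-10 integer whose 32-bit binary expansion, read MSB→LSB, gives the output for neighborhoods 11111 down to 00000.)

  nb #####: next=.  (t=0,i=7, bit31=0)
  nb ####.: next=#  (t=0,i=8, bit30=1)
  nb ###.#: next=.  (t=3,i=5, bit29=0)
  nb ###..: next=#  (t=0,i=9, bit28=1)
  nb ##.##: next=.  (t=2,i=10, bit27=0)
  nb ##.#.: next=#  (t=2,i=4, bit26=1)
  nb ##..#: next=#  (t=6,i=6, bit25=1)
  nb ##...: next=.  (t=0,i=10, bit24=0)
  nb #.###: next=.  (t=0,i=5, bit23=0)
  nb #.##.: next=#  (t=1,i=8, bit22=1)
  nb #.#.#: next=.  (t=3,i=7, bit21=0)
  nb #.#..: next=#  (t=2,i=5, bit20=1)
  nb #..##: next=#  (t=2,i=7, bit19=1)
  nb #..#.: next=.  (t=0,i=2, bit18=0)
  nb #...#: next=#  (t=1,i=11, bit17=1)
  nb #....: next=.  (t=0,i=11, bit16=0)
  nb .####: next=#  (t=0,i=6, bit15=1)
  nb .###.: next=.  (t=3,i=4, bit14=0)
  nb .##.#: next=#  (t=2,i=3, bit13=1)
  nb .##..: next=#  (t=1,i=9, bit12=1)
  nb .#.##: next=.  (t=0,i=4, bit11=0)
  nb .#.#.: next=.  (t=3,i=8, bit10=0)
  nb .#..#: next=.  (t=0,i=1, bit9=0)
  nb .#...: next=.  (t=1,i=0, bit8=0)
  nb ..###: next=.  (t=3,i=3, bit7=0)
  nb ..##.: next=.  (t=2,i=2, bit6=0)
  nb ..#.#: next=.  (t=0,i=3, bit5=0)
  nb ..#..: next=.  (t=0,i=0, bit4=0)
  nb ...##: next=.  (t=2,i=1, bit3=0)
  nb ...#.: next=#  (t=0,i=13, bit2=1)
  nb ....#: next=.  (t=0,i=12, bit1=0)
  nb .....: next=#  (t=1,i=2, bit0=1)
  bits 01010110010110101011000000000101 = 1448783877

1448783877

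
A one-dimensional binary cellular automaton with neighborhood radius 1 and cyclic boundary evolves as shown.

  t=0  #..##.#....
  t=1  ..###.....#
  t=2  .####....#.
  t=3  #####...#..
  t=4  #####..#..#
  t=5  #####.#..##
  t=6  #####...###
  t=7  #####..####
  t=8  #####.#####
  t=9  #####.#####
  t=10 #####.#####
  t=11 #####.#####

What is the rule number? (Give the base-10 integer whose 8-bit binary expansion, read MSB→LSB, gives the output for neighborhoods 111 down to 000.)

  ### -> #   bit 7 = 1  t=1,i=3
  ##. -> #   bit 6 = 1  t=0,i=4
  #.# -> .   bit 5 = 0  t=0,i=5
  #.. -> .   bit 4 = 0  t=0,i=1
  .## -> #   bit 3 = 1  t=0,i=3
  .#. -> .   bit 2 = 0  t=0,i=0
  ..# -> #   bit 1 = 1  t=0,i=2
  ... -> .   bit 0 = 0  t=0,i=8
  bits 11001010 = 202

202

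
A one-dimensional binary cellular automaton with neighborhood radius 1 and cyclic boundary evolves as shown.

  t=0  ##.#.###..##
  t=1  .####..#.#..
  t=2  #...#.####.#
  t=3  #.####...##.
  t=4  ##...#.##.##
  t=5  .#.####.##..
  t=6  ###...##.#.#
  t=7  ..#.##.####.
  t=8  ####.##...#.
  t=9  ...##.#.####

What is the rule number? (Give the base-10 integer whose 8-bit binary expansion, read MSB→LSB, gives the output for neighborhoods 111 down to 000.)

103

  ###|.  b7=0 t=0,i=0
  ##.|#  b6=1 t=0,i=1
  #.#|#  b5=1 t=0,i=2
  #..|.  b4=0 t=0,i=8
  .##|.  b3=0 t=0,i=5
  .#.|#  b2=1 t=0,i=3
  ..#|#  b1=1 t=0,i=9
  ...|#  b0=1 t=1,i=11
  bits 01100111 = 103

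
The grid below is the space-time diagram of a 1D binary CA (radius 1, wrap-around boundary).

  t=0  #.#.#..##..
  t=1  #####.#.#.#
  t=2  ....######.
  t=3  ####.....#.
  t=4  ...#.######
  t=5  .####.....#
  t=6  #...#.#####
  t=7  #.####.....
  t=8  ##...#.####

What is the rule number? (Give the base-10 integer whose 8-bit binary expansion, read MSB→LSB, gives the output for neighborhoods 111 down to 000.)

103

  ### -> .   bit 7 = 0  t=1,i=0
  ##. -> #   bit 6 = 1  t=0,i=8
  #.# -> #   bit 5 = 1  t=0,i=1
  #.. -> .   bit 4 = 0  t=0,i=5
  .## -> .   bit 3 = 0  t=0,i=7
  .#. -> #   bit 2 = 1  t=0,i=0
  ..# -> #   bit 1 = 1  t=0,i=6
  ... -> #   bit 0 = 1  t=2,i=0
  bits 01100111 = 103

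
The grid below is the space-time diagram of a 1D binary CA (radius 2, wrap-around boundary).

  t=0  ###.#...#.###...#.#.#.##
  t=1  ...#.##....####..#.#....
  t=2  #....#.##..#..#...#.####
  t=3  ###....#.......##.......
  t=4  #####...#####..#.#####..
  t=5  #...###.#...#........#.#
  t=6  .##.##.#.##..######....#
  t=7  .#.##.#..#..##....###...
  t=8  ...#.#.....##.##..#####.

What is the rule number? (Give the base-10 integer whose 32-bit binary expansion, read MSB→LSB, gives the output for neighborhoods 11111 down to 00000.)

491472321

  nb #####: next=.  (t=0,i=0, bit31=0)
  nb ####.: next=.  (t=0,i=1, bit30=0)
  nb ###.#: next=.  (t=0,i=2, bit29=0)
  nb ###..: next=#  (t=0,i=12, bit28=1)
  nb ##.##: next=#  (t=6,i=3, bit27=1)
  nb ##.#.: next=#  (t=0,i=3, bit26=1)
  nb ##..#: next=.  (t=1,i=15, bit25=0)
  nb ##...: next=#  (t=0,i=13, bit24=1)
  nb #.###: next=.  (t=0,i=10, bit23=0)
  nb #.##.: next=#  (t=1,i=5, bit22=1)
  nb #.#.#: next=.  (t=0,i=18, bit21=0)
  nb #.#..: next=.  (t=0,i=4, bit20=0)
  nb #..##: next=#  (t=4,i=23, bit19=1)
  nb #..#.: next=.  (t=1,i=16, bit18=0)
  nb #...#: next=#  (t=0,i=6, bit17=1)
  nb #....: next=#  (t=1,i=8, bit16=1)
  nb .####: next=.  (t=0,i=23, bit15=0)
  nb .###.: next=#  (t=0,i=11, bit14=1)
  nb .##.#: next=.  (t=6,i=2, bit13=0)
  nb .##..: next=.  (t=1,i=6, bit12=0)
  nb .#.##: next=.  (t=0,i=9, bit11=0)
  nb .#.#.: next=#  (t=0,i=17, bit10=1)
  nb .#..#: next=.  (t=2,i=12, bit9=0)
  nb .#...: next=#  (t=0,i=5, bit8=1)
  nb ..###: next=#  (t=1,i=11, bit7=1)
  nb ..##.: next=#  (t=3,i=15, bit6=1)
  nb ..#.#: next=.  (t=0,i=8, bit5=0)
  nb ..#..: next=.  (t=2,i=11, bit4=0)
  nb ...##: next=.  (t=1,i=10, bit3=0)
  nb ...#.: next=.  (t=0,i=7, bit2=0)
  nb ....#: next=.  (t=1,i=1, bit1=0)
  nb .....: next=#  (t=1,i=0, bit0=1)
  bits 00011101010010110100010111000001 = 491472321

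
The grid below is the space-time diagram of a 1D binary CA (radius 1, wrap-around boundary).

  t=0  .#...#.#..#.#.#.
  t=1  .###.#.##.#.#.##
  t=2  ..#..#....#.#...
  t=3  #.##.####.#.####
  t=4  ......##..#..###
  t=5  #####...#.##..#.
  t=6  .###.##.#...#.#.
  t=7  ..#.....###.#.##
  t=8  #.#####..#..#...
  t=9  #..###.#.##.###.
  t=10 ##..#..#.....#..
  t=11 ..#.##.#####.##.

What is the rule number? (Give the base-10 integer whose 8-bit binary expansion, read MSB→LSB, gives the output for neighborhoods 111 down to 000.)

  ###|#  b7=1 t=1,i=2
  ##.|.  b6=0 t=1,i=3
  #.#|.  b5=0 t=0,i=6
  #..|#  b4=1 t=0,i=2
  .##|.  b3=0 t=1,i=1
  .#.|#  b2=1 t=0,i=1
  ..#|.  b1=0 t=0,i=0
  ...|#  b0=1 t=0,i=3
  bits 10010101 = 149

149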